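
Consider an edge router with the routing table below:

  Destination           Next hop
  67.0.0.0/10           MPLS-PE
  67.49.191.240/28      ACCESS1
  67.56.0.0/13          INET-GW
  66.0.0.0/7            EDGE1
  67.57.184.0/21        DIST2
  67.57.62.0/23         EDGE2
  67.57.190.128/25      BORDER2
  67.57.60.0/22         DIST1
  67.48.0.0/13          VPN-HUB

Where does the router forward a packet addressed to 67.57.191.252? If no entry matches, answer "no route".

Routes whose prefix contains 67.57.191.252:
  66.0.0.0/7 (66.0.0.0 - 67.255.255.255) -> EDGE1
  67.0.0.0/10 (67.0.0.0 - 67.63.255.255) -> MPLS-PE
  67.56.0.0/13 (67.56.0.0 - 67.63.255.255) -> INET-GW
  67.57.184.0/21 (67.57.184.0 - 67.57.191.255) -> DIST2
More-specific entries that do NOT match:
  67.49.191.240/28 (67.49.191.240 - 67.49.191.255) does not contain 67.57.191.252
  67.57.190.128/25 (67.57.190.128 - 67.57.190.255) does not contain 67.57.191.252
  67.57.62.0/23 (67.57.62.0 - 67.57.63.255) does not contain 67.57.191.252
  67.57.60.0/22 (67.57.60.0 - 67.57.63.255) does not contain 67.57.191.252
Longest matching prefix is /21 -> next hop DIST2.

DIST2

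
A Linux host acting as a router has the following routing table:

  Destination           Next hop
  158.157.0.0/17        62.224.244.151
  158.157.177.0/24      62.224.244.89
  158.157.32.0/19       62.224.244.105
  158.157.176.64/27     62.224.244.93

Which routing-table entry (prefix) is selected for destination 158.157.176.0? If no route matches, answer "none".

none

158.157.176.0 is outside every listed prefix and there is no default route.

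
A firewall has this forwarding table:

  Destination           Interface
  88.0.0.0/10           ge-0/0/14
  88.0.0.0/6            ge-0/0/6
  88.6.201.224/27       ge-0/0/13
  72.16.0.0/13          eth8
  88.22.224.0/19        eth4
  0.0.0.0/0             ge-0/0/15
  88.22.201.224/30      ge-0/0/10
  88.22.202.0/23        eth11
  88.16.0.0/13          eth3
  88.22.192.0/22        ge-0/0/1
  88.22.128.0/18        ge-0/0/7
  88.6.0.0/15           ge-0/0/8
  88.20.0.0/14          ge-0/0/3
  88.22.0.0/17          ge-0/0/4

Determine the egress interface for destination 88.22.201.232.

ge-0/0/3

Routes whose prefix contains 88.22.201.232:
  0.0.0.0/0 (default, matches everything) -> ge-0/0/15
  88.0.0.0/6 (88.0.0.0 - 91.255.255.255) -> ge-0/0/6
  88.0.0.0/10 (88.0.0.0 - 88.63.255.255) -> ge-0/0/14
  88.16.0.0/13 (88.16.0.0 - 88.23.255.255) -> eth3
  88.20.0.0/14 (88.20.0.0 - 88.23.255.255) -> ge-0/0/3
More-specific entries that do NOT match:
  88.22.201.224/30 (88.22.201.224 - 88.22.201.227) does not contain 88.22.201.232
  88.6.201.224/27 (88.6.201.224 - 88.6.201.255) does not contain 88.22.201.232
  88.22.202.0/23 (88.22.202.0 - 88.22.203.255) does not contain 88.22.201.232
  88.22.192.0/22 (88.22.192.0 - 88.22.195.255) does not contain 88.22.201.232
  88.22.224.0/19 (88.22.224.0 - 88.22.255.255) does not contain 88.22.201.232
  88.22.128.0/18 (88.22.128.0 - 88.22.191.255) does not contain 88.22.201.232
  88.22.0.0/17 (88.22.0.0 - 88.22.127.255) does not contain 88.22.201.232
  88.6.0.0/15 (88.6.0.0 - 88.7.255.255) does not contain 88.22.201.232
Longest matching prefix is /14 -> interface ge-0/0/3.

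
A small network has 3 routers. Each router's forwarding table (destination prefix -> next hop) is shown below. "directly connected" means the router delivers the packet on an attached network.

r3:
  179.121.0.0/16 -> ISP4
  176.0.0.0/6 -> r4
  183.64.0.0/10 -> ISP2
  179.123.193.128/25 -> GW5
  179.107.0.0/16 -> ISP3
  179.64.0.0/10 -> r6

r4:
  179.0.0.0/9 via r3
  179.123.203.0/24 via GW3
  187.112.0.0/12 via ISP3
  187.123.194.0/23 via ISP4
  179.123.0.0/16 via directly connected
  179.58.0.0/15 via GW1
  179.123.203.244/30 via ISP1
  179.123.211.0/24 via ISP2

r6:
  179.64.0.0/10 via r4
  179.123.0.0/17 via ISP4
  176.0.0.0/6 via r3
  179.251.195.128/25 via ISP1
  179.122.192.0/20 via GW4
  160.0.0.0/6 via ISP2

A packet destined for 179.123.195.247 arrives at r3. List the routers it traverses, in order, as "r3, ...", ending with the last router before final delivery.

At r3: longest match for 179.123.195.247 is 179.64.0.0/10 -> r6
At r6: longest match for 179.123.195.247 is 179.64.0.0/10 -> r4
At r4: longest match for 179.123.195.247 is 179.123.0.0/16 -> directly connected

r3, r6, r4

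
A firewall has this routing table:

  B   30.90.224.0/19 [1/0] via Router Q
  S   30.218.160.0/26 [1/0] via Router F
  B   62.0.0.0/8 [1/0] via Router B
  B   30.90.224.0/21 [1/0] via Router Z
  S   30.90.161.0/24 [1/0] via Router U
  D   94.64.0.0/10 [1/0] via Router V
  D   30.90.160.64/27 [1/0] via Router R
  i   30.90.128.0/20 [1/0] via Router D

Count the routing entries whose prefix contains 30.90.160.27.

0

No listed prefix contains 30.90.160.27.
Total matching entries: 0.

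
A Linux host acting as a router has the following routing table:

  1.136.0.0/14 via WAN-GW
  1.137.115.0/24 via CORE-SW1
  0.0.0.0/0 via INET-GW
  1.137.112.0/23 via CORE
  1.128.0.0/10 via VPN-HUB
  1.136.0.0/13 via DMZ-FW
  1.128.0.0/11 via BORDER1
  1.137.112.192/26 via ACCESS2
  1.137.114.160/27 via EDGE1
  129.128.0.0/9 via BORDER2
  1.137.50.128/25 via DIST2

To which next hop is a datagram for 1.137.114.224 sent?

WAN-GW

Routes whose prefix contains 1.137.114.224:
  0.0.0.0/0 (default, matches everything) -> INET-GW
  1.128.0.0/10 (1.128.0.0 - 1.191.255.255) -> VPN-HUB
  1.128.0.0/11 (1.128.0.0 - 1.159.255.255) -> BORDER1
  1.136.0.0/13 (1.136.0.0 - 1.143.255.255) -> DMZ-FW
  1.136.0.0/14 (1.136.0.0 - 1.139.255.255) -> WAN-GW
More-specific entries that do NOT match:
  1.137.114.160/27 (1.137.114.160 - 1.137.114.191) does not contain 1.137.114.224
  1.137.112.192/26 (1.137.112.192 - 1.137.112.255) does not contain 1.137.114.224
  1.137.50.128/25 (1.137.50.128 - 1.137.50.255) does not contain 1.137.114.224
  1.137.115.0/24 (1.137.115.0 - 1.137.115.255) does not contain 1.137.114.224
  1.137.112.0/23 (1.137.112.0 - 1.137.113.255) does not contain 1.137.114.224
Longest matching prefix is /14 -> next hop WAN-GW.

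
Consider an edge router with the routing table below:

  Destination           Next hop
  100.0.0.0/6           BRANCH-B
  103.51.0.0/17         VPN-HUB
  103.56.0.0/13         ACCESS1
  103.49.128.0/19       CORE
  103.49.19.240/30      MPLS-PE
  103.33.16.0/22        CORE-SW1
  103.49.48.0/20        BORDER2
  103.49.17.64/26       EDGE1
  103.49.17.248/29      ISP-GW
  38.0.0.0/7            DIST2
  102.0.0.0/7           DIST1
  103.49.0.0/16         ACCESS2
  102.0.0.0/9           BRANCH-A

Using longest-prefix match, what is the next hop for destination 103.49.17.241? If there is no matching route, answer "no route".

ACCESS2

Routes whose prefix contains 103.49.17.241:
  100.0.0.0/6 (100.0.0.0 - 103.255.255.255) -> BRANCH-B
  102.0.0.0/7 (102.0.0.0 - 103.255.255.255) -> DIST1
  103.49.0.0/16 (103.49.0.0 - 103.49.255.255) -> ACCESS2
More-specific entries that do NOT match:
  103.49.19.240/30 (103.49.19.240 - 103.49.19.243) does not contain 103.49.17.241
  103.49.17.248/29 (103.49.17.248 - 103.49.17.255) does not contain 103.49.17.241
  103.49.17.64/26 (103.49.17.64 - 103.49.17.127) does not contain 103.49.17.241
  103.33.16.0/22 (103.33.16.0 - 103.33.19.255) does not contain 103.49.17.241
  103.49.48.0/20 (103.49.48.0 - 103.49.63.255) does not contain 103.49.17.241
  103.49.128.0/19 (103.49.128.0 - 103.49.159.255) does not contain 103.49.17.241
  103.51.0.0/17 (103.51.0.0 - 103.51.127.255) does not contain 103.49.17.241
Longest matching prefix is /16 -> next hop ACCESS2.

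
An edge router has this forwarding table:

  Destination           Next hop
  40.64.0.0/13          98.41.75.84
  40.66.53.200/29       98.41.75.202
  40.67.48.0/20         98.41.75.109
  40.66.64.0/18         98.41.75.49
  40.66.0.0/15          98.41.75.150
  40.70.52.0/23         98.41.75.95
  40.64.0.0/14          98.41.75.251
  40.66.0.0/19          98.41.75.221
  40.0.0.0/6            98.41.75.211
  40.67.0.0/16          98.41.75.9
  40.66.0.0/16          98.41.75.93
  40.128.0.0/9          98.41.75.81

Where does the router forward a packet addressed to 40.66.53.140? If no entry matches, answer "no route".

Routes whose prefix contains 40.66.53.140:
  40.0.0.0/6 (40.0.0.0 - 43.255.255.255) -> 98.41.75.211
  40.64.0.0/13 (40.64.0.0 - 40.71.255.255) -> 98.41.75.84
  40.64.0.0/14 (40.64.0.0 - 40.67.255.255) -> 98.41.75.251
  40.66.0.0/15 (40.66.0.0 - 40.67.255.255) -> 98.41.75.150
  40.66.0.0/16 (40.66.0.0 - 40.66.255.255) -> 98.41.75.93
More-specific entries that do NOT match:
  40.66.53.200/29 (40.66.53.200 - 40.66.53.207) does not contain 40.66.53.140
  40.70.52.0/23 (40.70.52.0 - 40.70.53.255) does not contain 40.66.53.140
  40.67.48.0/20 (40.67.48.0 - 40.67.63.255) does not contain 40.66.53.140
  40.66.0.0/19 (40.66.0.0 - 40.66.31.255) does not contain 40.66.53.140
  40.66.64.0/18 (40.66.64.0 - 40.66.127.255) does not contain 40.66.53.140
Longest matching prefix is /16 -> next hop 98.41.75.93.

98.41.75.93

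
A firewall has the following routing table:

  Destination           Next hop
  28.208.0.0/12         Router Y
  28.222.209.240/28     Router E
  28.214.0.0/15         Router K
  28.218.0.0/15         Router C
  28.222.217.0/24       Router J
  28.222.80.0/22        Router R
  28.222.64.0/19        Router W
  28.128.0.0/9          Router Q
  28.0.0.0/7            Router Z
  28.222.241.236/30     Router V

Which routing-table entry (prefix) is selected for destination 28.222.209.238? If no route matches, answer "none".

28.208.0.0/12

Entries matching 28.222.209.238:
  28.0.0.0/7 (28.0.0.0 - 29.255.255.255)
  28.128.0.0/9 (28.128.0.0 - 28.255.255.255)
  28.208.0.0/12 (28.208.0.0 - 28.223.255.255)
Most specific is 28.208.0.0/12.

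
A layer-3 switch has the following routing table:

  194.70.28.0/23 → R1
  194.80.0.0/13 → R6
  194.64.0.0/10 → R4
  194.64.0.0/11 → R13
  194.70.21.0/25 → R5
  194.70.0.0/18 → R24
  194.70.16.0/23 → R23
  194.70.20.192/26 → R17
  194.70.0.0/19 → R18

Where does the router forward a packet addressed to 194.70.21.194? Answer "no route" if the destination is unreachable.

R18

Routes whose prefix contains 194.70.21.194:
  194.64.0.0/10 (194.64.0.0 - 194.127.255.255) -> R4
  194.64.0.0/11 (194.64.0.0 - 194.95.255.255) -> R13
  194.70.0.0/18 (194.70.0.0 - 194.70.63.255) -> R24
  194.70.0.0/19 (194.70.0.0 - 194.70.31.255) -> R18
More-specific entries that do NOT match:
  194.70.20.192/26 (194.70.20.192 - 194.70.20.255) does not contain 194.70.21.194
  194.70.21.0/25 (194.70.21.0 - 194.70.21.127) does not contain 194.70.21.194
  194.70.28.0/23 (194.70.28.0 - 194.70.29.255) does not contain 194.70.21.194
  194.70.16.0/23 (194.70.16.0 - 194.70.17.255) does not contain 194.70.21.194
Longest matching prefix is /19 -> next hop R18.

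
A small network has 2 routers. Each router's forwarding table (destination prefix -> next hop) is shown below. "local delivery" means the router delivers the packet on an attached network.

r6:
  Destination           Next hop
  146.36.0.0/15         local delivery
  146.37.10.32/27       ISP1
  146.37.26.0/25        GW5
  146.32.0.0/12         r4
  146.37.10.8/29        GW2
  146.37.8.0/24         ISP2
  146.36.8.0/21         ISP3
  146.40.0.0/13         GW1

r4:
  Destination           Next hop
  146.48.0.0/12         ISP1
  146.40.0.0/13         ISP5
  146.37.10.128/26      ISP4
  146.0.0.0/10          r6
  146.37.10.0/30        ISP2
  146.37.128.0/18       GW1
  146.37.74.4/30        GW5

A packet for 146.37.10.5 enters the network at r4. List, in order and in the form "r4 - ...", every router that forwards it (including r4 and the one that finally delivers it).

r4 - r6

At r4: longest match for 146.37.10.5 is 146.0.0.0/10 -> r6
At r6: longest match for 146.37.10.5 is 146.36.0.0/15 -> local delivery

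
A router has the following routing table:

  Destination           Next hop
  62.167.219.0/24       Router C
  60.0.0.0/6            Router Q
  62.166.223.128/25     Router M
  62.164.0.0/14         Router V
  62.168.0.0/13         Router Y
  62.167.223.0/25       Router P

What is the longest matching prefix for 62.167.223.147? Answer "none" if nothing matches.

62.164.0.0/14

Entries matching 62.167.223.147:
  60.0.0.0/6 (60.0.0.0 - 63.255.255.255)
  62.164.0.0/14 (62.164.0.0 - 62.167.255.255)
Most specific is 62.164.0.0/14.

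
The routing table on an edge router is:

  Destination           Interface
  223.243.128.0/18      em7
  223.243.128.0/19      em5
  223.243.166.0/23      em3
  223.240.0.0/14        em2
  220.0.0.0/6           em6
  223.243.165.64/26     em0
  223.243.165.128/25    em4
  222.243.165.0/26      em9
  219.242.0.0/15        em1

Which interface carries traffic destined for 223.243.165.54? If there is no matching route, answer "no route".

Routes whose prefix contains 223.243.165.54:
  220.0.0.0/6 (220.0.0.0 - 223.255.255.255) -> em6
  223.240.0.0/14 (223.240.0.0 - 223.243.255.255) -> em2
  223.243.128.0/18 (223.243.128.0 - 223.243.191.255) -> em7
More-specific entries that do NOT match:
  223.243.165.64/26 (223.243.165.64 - 223.243.165.127) does not contain 223.243.165.54
  222.243.165.0/26 (222.243.165.0 - 222.243.165.63) does not contain 223.243.165.54
  223.243.165.128/25 (223.243.165.128 - 223.243.165.255) does not contain 223.243.165.54
  223.243.166.0/23 (223.243.166.0 - 223.243.167.255) does not contain 223.243.165.54
  223.243.128.0/19 (223.243.128.0 - 223.243.159.255) does not contain 223.243.165.54
Longest matching prefix is /18 -> interface em7.

em7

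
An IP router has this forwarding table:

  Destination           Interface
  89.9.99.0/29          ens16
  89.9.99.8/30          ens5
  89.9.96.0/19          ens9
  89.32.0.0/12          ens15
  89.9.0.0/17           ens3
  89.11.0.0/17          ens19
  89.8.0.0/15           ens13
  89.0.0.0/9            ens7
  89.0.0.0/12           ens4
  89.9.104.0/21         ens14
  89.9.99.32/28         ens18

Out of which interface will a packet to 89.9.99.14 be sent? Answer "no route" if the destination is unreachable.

Routes whose prefix contains 89.9.99.14:
  89.0.0.0/9 (89.0.0.0 - 89.127.255.255) -> ens7
  89.0.0.0/12 (89.0.0.0 - 89.15.255.255) -> ens4
  89.8.0.0/15 (89.8.0.0 - 89.9.255.255) -> ens13
  89.9.0.0/17 (89.9.0.0 - 89.9.127.255) -> ens3
  89.9.96.0/19 (89.9.96.0 - 89.9.127.255) -> ens9
More-specific entries that do NOT match:
  89.9.99.8/30 (89.9.99.8 - 89.9.99.11) does not contain 89.9.99.14
  89.9.99.0/29 (89.9.99.0 - 89.9.99.7) does not contain 89.9.99.14
  89.9.99.32/28 (89.9.99.32 - 89.9.99.47) does not contain 89.9.99.14
  89.9.104.0/21 (89.9.104.0 - 89.9.111.255) does not contain 89.9.99.14
Longest matching prefix is /19 -> interface ens9.

ens9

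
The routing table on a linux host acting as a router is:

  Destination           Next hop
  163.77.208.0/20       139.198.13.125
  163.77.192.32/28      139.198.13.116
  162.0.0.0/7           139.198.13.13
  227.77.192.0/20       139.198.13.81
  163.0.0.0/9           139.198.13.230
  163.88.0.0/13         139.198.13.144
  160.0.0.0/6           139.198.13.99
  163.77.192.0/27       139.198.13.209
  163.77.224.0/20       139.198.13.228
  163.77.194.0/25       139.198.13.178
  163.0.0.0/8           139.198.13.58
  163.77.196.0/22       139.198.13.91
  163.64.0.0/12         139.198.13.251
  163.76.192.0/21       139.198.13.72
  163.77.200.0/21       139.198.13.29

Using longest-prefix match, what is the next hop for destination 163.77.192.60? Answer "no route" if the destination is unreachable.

Routes whose prefix contains 163.77.192.60:
  160.0.0.0/6 (160.0.0.0 - 163.255.255.255) -> 139.198.13.99
  162.0.0.0/7 (162.0.0.0 - 163.255.255.255) -> 139.198.13.13
  163.0.0.0/8 (163.0.0.0 - 163.255.255.255) -> 139.198.13.58
  163.0.0.0/9 (163.0.0.0 - 163.127.255.255) -> 139.198.13.230
  163.64.0.0/12 (163.64.0.0 - 163.79.255.255) -> 139.198.13.251
More-specific entries that do NOT match:
  163.77.192.32/28 (163.77.192.32 - 163.77.192.47) does not contain 163.77.192.60
  163.77.192.0/27 (163.77.192.0 - 163.77.192.31) does not contain 163.77.192.60
  163.77.194.0/25 (163.77.194.0 - 163.77.194.127) does not contain 163.77.192.60
  163.77.196.0/22 (163.77.196.0 - 163.77.199.255) does not contain 163.77.192.60
  163.76.192.0/21 (163.76.192.0 - 163.76.199.255) does not contain 163.77.192.60
  163.77.200.0/21 (163.77.200.0 - 163.77.207.255) does not contain 163.77.192.60
  163.77.208.0/20 (163.77.208.0 - 163.77.223.255) does not contain 163.77.192.60
  227.77.192.0/20 (227.77.192.0 - 227.77.207.255) does not contain 163.77.192.60
  163.77.224.0/20 (163.77.224.0 - 163.77.239.255) does not contain 163.77.192.60
  163.88.0.0/13 (163.88.0.0 - 163.95.255.255) does not contain 163.77.192.60
Longest matching prefix is /12 -> next hop 139.198.13.251.

139.198.13.251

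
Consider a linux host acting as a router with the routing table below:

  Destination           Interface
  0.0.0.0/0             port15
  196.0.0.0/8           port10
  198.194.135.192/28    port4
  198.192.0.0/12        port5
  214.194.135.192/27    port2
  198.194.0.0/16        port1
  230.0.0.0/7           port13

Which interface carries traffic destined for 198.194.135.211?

Routes whose prefix contains 198.194.135.211:
  0.0.0.0/0 (default, matches everything) -> port15
  198.192.0.0/12 (198.192.0.0 - 198.207.255.255) -> port5
  198.194.0.0/16 (198.194.0.0 - 198.194.255.255) -> port1
More-specific entries that do NOT match:
  198.194.135.192/28 (198.194.135.192 - 198.194.135.207) does not contain 198.194.135.211
  214.194.135.192/27 (214.194.135.192 - 214.194.135.223) does not contain 198.194.135.211
Longest matching prefix is /16 -> interface port1.

port1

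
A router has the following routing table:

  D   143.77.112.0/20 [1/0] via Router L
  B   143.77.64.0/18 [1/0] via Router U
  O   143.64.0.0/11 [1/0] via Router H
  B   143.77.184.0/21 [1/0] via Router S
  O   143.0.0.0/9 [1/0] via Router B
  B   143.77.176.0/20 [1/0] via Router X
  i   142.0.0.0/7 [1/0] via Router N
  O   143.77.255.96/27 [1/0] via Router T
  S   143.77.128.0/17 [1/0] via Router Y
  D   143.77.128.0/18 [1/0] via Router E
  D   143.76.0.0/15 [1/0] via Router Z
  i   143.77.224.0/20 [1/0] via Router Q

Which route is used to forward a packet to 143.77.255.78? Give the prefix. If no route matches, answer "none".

143.77.128.0/17

Entries matching 143.77.255.78:
  142.0.0.0/7 (142.0.0.0 - 143.255.255.255)
  143.0.0.0/9 (143.0.0.0 - 143.127.255.255)
  143.64.0.0/11 (143.64.0.0 - 143.95.255.255)
  143.76.0.0/15 (143.76.0.0 - 143.77.255.255)
  143.77.128.0/17 (143.77.128.0 - 143.77.255.255)
Most specific is 143.77.128.0/17.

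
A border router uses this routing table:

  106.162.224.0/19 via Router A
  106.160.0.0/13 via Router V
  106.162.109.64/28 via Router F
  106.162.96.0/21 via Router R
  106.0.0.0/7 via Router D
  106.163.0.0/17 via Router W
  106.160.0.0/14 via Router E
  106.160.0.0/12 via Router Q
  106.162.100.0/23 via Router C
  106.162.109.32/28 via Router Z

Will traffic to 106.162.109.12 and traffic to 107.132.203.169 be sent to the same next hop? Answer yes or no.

106.162.109.12: longest match 106.160.0.0/14 -> Router E
107.132.203.169: longest match 106.0.0.0/7 -> Router D

no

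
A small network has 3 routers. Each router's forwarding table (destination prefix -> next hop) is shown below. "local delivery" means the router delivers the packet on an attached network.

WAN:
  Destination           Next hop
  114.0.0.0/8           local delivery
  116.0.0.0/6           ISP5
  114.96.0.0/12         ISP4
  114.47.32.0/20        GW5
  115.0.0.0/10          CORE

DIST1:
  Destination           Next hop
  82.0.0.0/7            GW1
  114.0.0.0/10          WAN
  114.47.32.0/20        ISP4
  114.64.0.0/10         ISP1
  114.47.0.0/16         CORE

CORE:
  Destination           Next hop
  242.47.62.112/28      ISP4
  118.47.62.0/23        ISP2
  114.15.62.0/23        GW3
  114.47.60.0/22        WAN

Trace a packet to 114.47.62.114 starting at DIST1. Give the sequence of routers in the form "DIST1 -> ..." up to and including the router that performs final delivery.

At DIST1: longest match for 114.47.62.114 is 114.47.0.0/16 -> CORE
At CORE: longest match for 114.47.62.114 is 114.47.60.0/22 -> WAN
At WAN: longest match for 114.47.62.114 is 114.0.0.0/8 -> local delivery

DIST1 -> CORE -> WAN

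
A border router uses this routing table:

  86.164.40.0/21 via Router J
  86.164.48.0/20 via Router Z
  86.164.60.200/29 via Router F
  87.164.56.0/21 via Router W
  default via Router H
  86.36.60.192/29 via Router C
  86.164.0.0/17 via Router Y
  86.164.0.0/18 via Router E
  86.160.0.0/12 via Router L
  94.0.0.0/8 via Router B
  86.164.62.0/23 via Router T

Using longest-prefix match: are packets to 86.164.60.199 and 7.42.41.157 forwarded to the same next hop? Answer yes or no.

no

86.164.60.199: longest match 86.164.48.0/20 -> Router Z
7.42.41.157: longest match 0.0.0.0/0 -> Router H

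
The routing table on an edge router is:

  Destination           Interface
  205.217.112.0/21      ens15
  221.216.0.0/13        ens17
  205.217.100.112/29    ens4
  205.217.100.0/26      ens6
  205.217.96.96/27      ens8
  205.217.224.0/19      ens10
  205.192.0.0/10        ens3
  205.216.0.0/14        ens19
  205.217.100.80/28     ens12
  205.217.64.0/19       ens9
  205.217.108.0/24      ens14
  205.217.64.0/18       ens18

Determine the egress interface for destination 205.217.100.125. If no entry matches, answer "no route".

Routes whose prefix contains 205.217.100.125:
  205.192.0.0/10 (205.192.0.0 - 205.255.255.255) -> ens3
  205.216.0.0/14 (205.216.0.0 - 205.219.255.255) -> ens19
  205.217.64.0/18 (205.217.64.0 - 205.217.127.255) -> ens18
More-specific entries that do NOT match:
  205.217.100.112/29 (205.217.100.112 - 205.217.100.119) does not contain 205.217.100.125
  205.217.100.80/28 (205.217.100.80 - 205.217.100.95) does not contain 205.217.100.125
  205.217.96.96/27 (205.217.96.96 - 205.217.96.127) does not contain 205.217.100.125
  205.217.100.0/26 (205.217.100.0 - 205.217.100.63) does not contain 205.217.100.125
  205.217.108.0/24 (205.217.108.0 - 205.217.108.255) does not contain 205.217.100.125
  205.217.112.0/21 (205.217.112.0 - 205.217.119.255) does not contain 205.217.100.125
  205.217.224.0/19 (205.217.224.0 - 205.217.255.255) does not contain 205.217.100.125
  205.217.64.0/19 (205.217.64.0 - 205.217.95.255) does not contain 205.217.100.125
Longest matching prefix is /18 -> interface ens18.

ens18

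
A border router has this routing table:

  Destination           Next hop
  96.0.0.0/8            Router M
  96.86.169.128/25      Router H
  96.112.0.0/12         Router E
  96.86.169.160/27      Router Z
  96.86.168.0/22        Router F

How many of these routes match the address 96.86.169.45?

2

Prefixes containing 96.86.169.45:
  96.0.0.0/8 (96.0.0.0 - 96.255.255.255)
  96.86.168.0/22 (96.86.168.0 - 96.86.171.255)
Total matching entries: 2.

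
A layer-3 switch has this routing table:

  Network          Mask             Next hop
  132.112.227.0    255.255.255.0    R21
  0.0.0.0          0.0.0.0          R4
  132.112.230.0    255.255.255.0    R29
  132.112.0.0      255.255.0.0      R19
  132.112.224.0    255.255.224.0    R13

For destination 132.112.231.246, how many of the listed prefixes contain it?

Prefixes containing 132.112.231.246:
  0.0.0.0/0 (default, matches everything)
  132.112.0.0/16 (132.112.0.0 - 132.112.255.255)
  132.112.224.0/19 (132.112.224.0 - 132.112.255.255)
Total matching entries: 3.

3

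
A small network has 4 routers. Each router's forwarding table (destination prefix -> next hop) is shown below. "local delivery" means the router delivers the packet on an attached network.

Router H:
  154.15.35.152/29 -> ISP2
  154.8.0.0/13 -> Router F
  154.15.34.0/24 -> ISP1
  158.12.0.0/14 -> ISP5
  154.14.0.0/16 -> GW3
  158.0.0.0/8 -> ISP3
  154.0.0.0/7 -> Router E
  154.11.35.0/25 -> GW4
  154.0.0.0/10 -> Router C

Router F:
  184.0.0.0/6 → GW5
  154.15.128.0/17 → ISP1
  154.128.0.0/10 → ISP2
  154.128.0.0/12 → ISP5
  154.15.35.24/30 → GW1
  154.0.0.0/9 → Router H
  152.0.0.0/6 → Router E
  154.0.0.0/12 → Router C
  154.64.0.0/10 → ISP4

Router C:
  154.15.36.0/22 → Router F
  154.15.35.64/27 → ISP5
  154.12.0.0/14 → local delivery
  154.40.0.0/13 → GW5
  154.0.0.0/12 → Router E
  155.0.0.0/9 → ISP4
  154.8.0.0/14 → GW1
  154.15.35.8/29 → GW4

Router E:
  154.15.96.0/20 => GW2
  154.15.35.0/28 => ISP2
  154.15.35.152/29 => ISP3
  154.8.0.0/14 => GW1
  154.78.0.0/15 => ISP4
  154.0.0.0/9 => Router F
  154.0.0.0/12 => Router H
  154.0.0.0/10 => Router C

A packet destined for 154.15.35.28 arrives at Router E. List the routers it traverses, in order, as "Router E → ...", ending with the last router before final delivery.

Router E → Router H → Router F → Router C

At Router E: longest match for 154.15.35.28 is 154.0.0.0/12 -> Router H
At Router H: longest match for 154.15.35.28 is 154.8.0.0/13 -> Router F
At Router F: longest match for 154.15.35.28 is 154.0.0.0/12 -> Router C
At Router C: longest match for 154.15.35.28 is 154.12.0.0/14 -> local delivery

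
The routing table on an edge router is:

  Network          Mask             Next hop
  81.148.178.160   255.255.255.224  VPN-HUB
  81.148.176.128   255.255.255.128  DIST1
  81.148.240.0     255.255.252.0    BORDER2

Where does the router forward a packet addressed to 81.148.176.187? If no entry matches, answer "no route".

Routes whose prefix contains 81.148.176.187:
  81.148.176.128/25 (81.148.176.128 - 81.148.176.255) -> DIST1
More-specific entries that do NOT match:
  81.148.178.160/27 (81.148.178.160 - 81.148.178.191) does not contain 81.148.176.187
Longest matching prefix is /25 -> next hop DIST1.

DIST1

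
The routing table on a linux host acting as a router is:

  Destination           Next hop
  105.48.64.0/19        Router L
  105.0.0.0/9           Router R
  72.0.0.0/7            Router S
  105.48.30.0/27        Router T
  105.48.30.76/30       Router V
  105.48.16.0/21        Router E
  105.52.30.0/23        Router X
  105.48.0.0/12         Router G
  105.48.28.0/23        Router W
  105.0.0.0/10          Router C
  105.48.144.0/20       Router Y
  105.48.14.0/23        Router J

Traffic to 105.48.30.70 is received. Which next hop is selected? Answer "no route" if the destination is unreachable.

Routes whose prefix contains 105.48.30.70:
  105.0.0.0/9 (105.0.0.0 - 105.127.255.255) -> Router R
  105.0.0.0/10 (105.0.0.0 - 105.63.255.255) -> Router C
  105.48.0.0/12 (105.48.0.0 - 105.63.255.255) -> Router G
More-specific entries that do NOT match:
  105.48.30.76/30 (105.48.30.76 - 105.48.30.79) does not contain 105.48.30.70
  105.48.30.0/27 (105.48.30.0 - 105.48.30.31) does not contain 105.48.30.70
  105.52.30.0/23 (105.52.30.0 - 105.52.31.255) does not contain 105.48.30.70
  105.48.28.0/23 (105.48.28.0 - 105.48.29.255) does not contain 105.48.30.70
  105.48.14.0/23 (105.48.14.0 - 105.48.15.255) does not contain 105.48.30.70
  105.48.16.0/21 (105.48.16.0 - 105.48.23.255) does not contain 105.48.30.70
  105.48.144.0/20 (105.48.144.0 - 105.48.159.255) does not contain 105.48.30.70
  105.48.64.0/19 (105.48.64.0 - 105.48.95.255) does not contain 105.48.30.70
Longest matching prefix is /12 -> next hop Router G.

Router G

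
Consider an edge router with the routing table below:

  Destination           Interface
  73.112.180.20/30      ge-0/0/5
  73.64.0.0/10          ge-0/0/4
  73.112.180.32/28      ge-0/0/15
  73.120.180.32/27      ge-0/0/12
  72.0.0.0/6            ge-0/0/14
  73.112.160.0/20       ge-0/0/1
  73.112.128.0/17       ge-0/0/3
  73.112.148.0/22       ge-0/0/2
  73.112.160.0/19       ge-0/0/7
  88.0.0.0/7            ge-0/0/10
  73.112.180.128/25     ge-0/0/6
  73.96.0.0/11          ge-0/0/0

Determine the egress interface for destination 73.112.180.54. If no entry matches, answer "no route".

Routes whose prefix contains 73.112.180.54:
  72.0.0.0/6 (72.0.0.0 - 75.255.255.255) -> ge-0/0/14
  73.64.0.0/10 (73.64.0.0 - 73.127.255.255) -> ge-0/0/4
  73.96.0.0/11 (73.96.0.0 - 73.127.255.255) -> ge-0/0/0
  73.112.128.0/17 (73.112.128.0 - 73.112.255.255) -> ge-0/0/3
  73.112.160.0/19 (73.112.160.0 - 73.112.191.255) -> ge-0/0/7
More-specific entries that do NOT match:
  73.112.180.20/30 (73.112.180.20 - 73.112.180.23) does not contain 73.112.180.54
  73.112.180.32/28 (73.112.180.32 - 73.112.180.47) does not contain 73.112.180.54
  73.120.180.32/27 (73.120.180.32 - 73.120.180.63) does not contain 73.112.180.54
  73.112.180.128/25 (73.112.180.128 - 73.112.180.255) does not contain 73.112.180.54
  73.112.148.0/22 (73.112.148.0 - 73.112.151.255) does not contain 73.112.180.54
  73.112.160.0/20 (73.112.160.0 - 73.112.175.255) does not contain 73.112.180.54
Longest matching prefix is /19 -> interface ge-0/0/7.

ge-0/0/7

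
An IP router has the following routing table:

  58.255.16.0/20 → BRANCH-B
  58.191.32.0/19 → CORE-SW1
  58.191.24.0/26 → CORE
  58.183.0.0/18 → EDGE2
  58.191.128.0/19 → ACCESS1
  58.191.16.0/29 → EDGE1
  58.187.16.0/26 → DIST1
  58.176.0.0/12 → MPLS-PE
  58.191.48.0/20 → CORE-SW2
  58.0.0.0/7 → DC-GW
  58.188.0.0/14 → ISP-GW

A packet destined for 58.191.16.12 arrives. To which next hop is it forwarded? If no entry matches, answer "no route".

Routes whose prefix contains 58.191.16.12:
  58.0.0.0/7 (58.0.0.0 - 59.255.255.255) -> DC-GW
  58.176.0.0/12 (58.176.0.0 - 58.191.255.255) -> MPLS-PE
  58.188.0.0/14 (58.188.0.0 - 58.191.255.255) -> ISP-GW
More-specific entries that do NOT match:
  58.191.16.0/29 (58.191.16.0 - 58.191.16.7) does not contain 58.191.16.12
  58.191.24.0/26 (58.191.24.0 - 58.191.24.63) does not contain 58.191.16.12
  58.187.16.0/26 (58.187.16.0 - 58.187.16.63) does not contain 58.191.16.12
  58.255.16.0/20 (58.255.16.0 - 58.255.31.255) does not contain 58.191.16.12
  58.191.48.0/20 (58.191.48.0 - 58.191.63.255) does not contain 58.191.16.12
  58.191.32.0/19 (58.191.32.0 - 58.191.63.255) does not contain 58.191.16.12
  58.191.128.0/19 (58.191.128.0 - 58.191.159.255) does not contain 58.191.16.12
  58.183.0.0/18 (58.183.0.0 - 58.183.63.255) does not contain 58.191.16.12
Longest matching prefix is /14 -> next hop ISP-GW.

ISP-GW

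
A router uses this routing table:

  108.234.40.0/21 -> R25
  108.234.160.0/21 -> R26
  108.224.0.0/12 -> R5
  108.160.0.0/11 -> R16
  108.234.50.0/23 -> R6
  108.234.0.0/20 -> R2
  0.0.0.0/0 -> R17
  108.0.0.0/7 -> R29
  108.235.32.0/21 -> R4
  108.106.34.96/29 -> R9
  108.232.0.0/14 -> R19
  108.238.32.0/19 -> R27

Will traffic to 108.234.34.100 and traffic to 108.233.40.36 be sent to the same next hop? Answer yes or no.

108.234.34.100: longest match 108.232.0.0/14 -> R19
108.233.40.36: longest match 108.232.0.0/14 -> R19

yes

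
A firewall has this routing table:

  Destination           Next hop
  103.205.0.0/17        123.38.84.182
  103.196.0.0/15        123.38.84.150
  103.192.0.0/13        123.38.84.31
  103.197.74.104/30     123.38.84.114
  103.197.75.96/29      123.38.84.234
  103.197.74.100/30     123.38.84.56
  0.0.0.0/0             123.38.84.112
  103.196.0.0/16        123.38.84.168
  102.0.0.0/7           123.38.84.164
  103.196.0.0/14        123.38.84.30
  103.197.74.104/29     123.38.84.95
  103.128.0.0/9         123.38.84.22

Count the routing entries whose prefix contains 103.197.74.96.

6

Prefixes containing 103.197.74.96:
  0.0.0.0/0 (default, matches everything)
  102.0.0.0/7 (102.0.0.0 - 103.255.255.255)
  103.128.0.0/9 (103.128.0.0 - 103.255.255.255)
  103.192.0.0/13 (103.192.0.0 - 103.199.255.255)
  103.196.0.0/14 (103.196.0.0 - 103.199.255.255)
  103.196.0.0/15 (103.196.0.0 - 103.197.255.255)
Total matching entries: 6.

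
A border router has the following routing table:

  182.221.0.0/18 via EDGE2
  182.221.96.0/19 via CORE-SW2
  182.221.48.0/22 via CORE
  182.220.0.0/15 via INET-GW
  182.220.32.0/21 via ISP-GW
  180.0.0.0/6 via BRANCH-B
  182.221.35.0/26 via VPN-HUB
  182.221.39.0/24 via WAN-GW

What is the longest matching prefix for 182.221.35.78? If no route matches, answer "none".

Entries matching 182.221.35.78:
  180.0.0.0/6 (180.0.0.0 - 183.255.255.255)
  182.220.0.0/15 (182.220.0.0 - 182.221.255.255)
  182.221.0.0/18 (182.221.0.0 - 182.221.63.255)
Most specific is 182.221.0.0/18.

182.221.0.0/18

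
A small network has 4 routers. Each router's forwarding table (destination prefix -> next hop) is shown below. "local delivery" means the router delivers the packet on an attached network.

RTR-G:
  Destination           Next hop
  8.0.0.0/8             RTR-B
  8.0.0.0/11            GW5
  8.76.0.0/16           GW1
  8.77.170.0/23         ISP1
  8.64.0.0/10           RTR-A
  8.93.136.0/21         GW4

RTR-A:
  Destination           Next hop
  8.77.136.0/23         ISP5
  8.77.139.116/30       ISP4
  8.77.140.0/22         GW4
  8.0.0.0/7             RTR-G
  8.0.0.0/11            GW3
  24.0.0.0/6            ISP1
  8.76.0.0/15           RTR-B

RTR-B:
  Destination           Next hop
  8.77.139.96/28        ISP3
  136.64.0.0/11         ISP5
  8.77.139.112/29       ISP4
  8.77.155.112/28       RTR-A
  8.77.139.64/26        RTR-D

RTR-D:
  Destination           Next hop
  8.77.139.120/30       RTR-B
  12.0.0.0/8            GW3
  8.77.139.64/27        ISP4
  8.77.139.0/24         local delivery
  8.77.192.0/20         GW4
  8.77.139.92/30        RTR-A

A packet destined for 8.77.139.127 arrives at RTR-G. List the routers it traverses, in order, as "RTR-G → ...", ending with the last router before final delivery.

At RTR-G: longest match for 8.77.139.127 is 8.64.0.0/10 -> RTR-A
At RTR-A: longest match for 8.77.139.127 is 8.76.0.0/15 -> RTR-B
At RTR-B: longest match for 8.77.139.127 is 8.77.139.64/26 -> RTR-D
At RTR-D: longest match for 8.77.139.127 is 8.77.139.0/24 -> local delivery

RTR-G → RTR-A → RTR-B → RTR-D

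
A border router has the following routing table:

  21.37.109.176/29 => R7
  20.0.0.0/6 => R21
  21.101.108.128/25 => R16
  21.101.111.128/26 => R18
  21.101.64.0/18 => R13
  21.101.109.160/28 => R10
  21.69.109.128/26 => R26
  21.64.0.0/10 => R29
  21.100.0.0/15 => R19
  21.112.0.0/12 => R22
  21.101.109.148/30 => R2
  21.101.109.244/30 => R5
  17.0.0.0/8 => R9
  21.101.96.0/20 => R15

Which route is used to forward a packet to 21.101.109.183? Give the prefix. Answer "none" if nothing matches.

Entries matching 21.101.109.183:
  20.0.0.0/6 (20.0.0.0 - 23.255.255.255)
  21.64.0.0/10 (21.64.0.0 - 21.127.255.255)
  21.100.0.0/15 (21.100.0.0 - 21.101.255.255)
  21.101.64.0/18 (21.101.64.0 - 21.101.127.255)
  21.101.96.0/20 (21.101.96.0 - 21.101.111.255)
Most specific is 21.101.96.0/20.

21.101.96.0/20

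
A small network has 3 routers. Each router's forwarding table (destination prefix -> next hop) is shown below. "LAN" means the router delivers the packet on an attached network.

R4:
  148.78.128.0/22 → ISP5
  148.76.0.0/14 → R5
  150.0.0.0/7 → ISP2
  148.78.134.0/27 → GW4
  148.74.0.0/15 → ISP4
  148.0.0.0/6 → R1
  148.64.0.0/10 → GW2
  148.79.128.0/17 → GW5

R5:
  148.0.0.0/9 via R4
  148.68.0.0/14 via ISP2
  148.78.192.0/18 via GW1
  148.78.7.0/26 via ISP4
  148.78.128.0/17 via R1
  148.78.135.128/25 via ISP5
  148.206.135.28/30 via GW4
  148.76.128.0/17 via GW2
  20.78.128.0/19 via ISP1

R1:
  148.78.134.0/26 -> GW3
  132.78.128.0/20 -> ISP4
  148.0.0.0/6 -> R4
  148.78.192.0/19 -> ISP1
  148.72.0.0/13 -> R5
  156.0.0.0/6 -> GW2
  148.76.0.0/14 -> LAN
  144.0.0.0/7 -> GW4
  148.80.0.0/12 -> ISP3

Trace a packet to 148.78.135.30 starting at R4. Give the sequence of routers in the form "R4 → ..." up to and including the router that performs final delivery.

At R4: longest match for 148.78.135.30 is 148.76.0.0/14 -> R5
At R5: longest match for 148.78.135.30 is 148.78.128.0/17 -> R1
At R1: longest match for 148.78.135.30 is 148.76.0.0/14 -> LAN

R4 → R5 → R1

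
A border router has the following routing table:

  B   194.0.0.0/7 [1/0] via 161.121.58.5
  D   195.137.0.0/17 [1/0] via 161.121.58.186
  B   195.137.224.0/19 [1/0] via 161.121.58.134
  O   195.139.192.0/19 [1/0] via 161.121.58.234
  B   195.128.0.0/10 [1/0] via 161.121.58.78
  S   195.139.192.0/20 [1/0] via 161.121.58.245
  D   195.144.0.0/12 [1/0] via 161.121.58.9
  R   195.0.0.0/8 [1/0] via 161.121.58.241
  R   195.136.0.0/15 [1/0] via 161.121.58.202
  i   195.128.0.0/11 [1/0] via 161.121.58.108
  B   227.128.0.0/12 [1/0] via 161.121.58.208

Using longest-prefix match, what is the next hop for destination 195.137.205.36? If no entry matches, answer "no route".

Routes whose prefix contains 195.137.205.36:
  194.0.0.0/7 (194.0.0.0 - 195.255.255.255) -> 161.121.58.5
  195.0.0.0/8 (195.0.0.0 - 195.255.255.255) -> 161.121.58.241
  195.128.0.0/10 (195.128.0.0 - 195.191.255.255) -> 161.121.58.78
  195.128.0.0/11 (195.128.0.0 - 195.159.255.255) -> 161.121.58.108
  195.136.0.0/15 (195.136.0.0 - 195.137.255.255) -> 161.121.58.202
More-specific entries that do NOT match:
  195.139.192.0/20 (195.139.192.0 - 195.139.207.255) does not contain 195.137.205.36
  195.137.224.0/19 (195.137.224.0 - 195.137.255.255) does not contain 195.137.205.36
  195.139.192.0/19 (195.139.192.0 - 195.139.223.255) does not contain 195.137.205.36
  195.137.0.0/17 (195.137.0.0 - 195.137.127.255) does not contain 195.137.205.36
Longest matching prefix is /15 -> next hop 161.121.58.202.

161.121.58.202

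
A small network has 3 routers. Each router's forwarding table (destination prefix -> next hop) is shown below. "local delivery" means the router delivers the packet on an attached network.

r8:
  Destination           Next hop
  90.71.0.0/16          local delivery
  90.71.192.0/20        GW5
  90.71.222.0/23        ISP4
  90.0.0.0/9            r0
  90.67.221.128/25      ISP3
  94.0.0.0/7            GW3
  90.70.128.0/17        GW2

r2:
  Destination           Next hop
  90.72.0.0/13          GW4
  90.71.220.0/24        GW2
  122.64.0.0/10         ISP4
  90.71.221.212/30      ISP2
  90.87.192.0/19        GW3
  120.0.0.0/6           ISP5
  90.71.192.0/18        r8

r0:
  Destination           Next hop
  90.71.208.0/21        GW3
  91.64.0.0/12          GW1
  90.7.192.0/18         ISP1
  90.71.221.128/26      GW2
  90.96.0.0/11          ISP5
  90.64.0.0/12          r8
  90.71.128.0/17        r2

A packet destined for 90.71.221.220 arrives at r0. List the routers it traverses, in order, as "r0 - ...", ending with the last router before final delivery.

At r0: longest match for 90.71.221.220 is 90.71.128.0/17 -> r2
At r2: longest match for 90.71.221.220 is 90.71.192.0/18 -> r8
At r8: longest match for 90.71.221.220 is 90.71.0.0/16 -> local delivery

r0 - r2 - r8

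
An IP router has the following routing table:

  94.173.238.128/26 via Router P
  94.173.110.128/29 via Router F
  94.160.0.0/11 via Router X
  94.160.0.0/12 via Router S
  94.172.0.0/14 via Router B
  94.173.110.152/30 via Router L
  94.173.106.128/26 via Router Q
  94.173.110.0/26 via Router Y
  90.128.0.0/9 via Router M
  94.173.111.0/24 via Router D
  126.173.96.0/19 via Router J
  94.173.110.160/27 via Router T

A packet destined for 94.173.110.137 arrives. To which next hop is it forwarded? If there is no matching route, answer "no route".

Router B

Routes whose prefix contains 94.173.110.137:
  94.160.0.0/11 (94.160.0.0 - 94.191.255.255) -> Router X
  94.160.0.0/12 (94.160.0.0 - 94.175.255.255) -> Router S
  94.172.0.0/14 (94.172.0.0 - 94.175.255.255) -> Router B
More-specific entries that do NOT match:
  94.173.110.152/30 (94.173.110.152 - 94.173.110.155) does not contain 94.173.110.137
  94.173.110.128/29 (94.173.110.128 - 94.173.110.135) does not contain 94.173.110.137
  94.173.110.160/27 (94.173.110.160 - 94.173.110.191) does not contain 94.173.110.137
  94.173.238.128/26 (94.173.238.128 - 94.173.238.191) does not contain 94.173.110.137
  94.173.106.128/26 (94.173.106.128 - 94.173.106.191) does not contain 94.173.110.137
  94.173.110.0/26 (94.173.110.0 - 94.173.110.63) does not contain 94.173.110.137
  94.173.111.0/24 (94.173.111.0 - 94.173.111.255) does not contain 94.173.110.137
  126.173.96.0/19 (126.173.96.0 - 126.173.127.255) does not contain 94.173.110.137
Longest matching prefix is /14 -> next hop Router B.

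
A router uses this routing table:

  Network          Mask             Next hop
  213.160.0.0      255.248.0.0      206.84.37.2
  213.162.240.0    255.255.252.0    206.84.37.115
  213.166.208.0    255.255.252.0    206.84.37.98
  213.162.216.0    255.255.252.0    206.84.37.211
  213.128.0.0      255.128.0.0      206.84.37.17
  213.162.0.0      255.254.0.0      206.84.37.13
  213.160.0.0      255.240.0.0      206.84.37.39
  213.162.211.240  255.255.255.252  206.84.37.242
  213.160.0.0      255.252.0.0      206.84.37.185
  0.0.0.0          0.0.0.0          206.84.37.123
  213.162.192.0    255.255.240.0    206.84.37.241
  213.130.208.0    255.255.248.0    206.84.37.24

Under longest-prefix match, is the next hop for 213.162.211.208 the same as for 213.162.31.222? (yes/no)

213.162.211.208: longest match 213.162.0.0/15 -> 206.84.37.13
213.162.31.222: longest match 213.162.0.0/15 -> 206.84.37.13

yes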